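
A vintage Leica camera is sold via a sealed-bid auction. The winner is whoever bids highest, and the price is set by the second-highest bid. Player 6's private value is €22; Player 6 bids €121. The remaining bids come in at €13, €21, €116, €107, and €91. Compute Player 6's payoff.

Highest competing bid: €116.
Player 6's bid €121 is the highest overall, so Player 6 wins and pays the second-highest bid, €116.
Payoff = value − price = €22 − €116 = -€94.
Overbidding won the item at a price above value — truthful bidding would have avoided this loss.

-€94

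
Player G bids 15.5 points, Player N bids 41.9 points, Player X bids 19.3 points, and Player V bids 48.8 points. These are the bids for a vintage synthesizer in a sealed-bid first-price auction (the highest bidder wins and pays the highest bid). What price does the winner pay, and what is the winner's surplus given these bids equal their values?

The winner pays 48.8 points for a surplus of 0.0 points.

Ordered from highest: Player V 48.8 points > Player N 41.9 points > Player X 19.3 points > Player G 15.5 points.
Player V is the highest bidder, so Player V wins.
Under the first-price rule, the price is the highest bid: 48.8 points.
Surplus = 48.8 points − 48.8 points = 0.0 points.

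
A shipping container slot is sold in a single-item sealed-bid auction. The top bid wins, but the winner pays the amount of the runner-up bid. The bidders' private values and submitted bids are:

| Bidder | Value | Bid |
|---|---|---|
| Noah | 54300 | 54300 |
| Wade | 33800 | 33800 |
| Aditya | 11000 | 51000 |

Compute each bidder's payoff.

Bids in descending order: Noah 54300 > Aditya 51000 > Wade 33800.
Noah has the top bid and wins; the price is the second-highest bid, 51000.
Noah's payoff = 54300 − 51000 = 3300. All other bidders lose, so their payoff is 0.

Noah 3300, Wade 0, Aditya 0.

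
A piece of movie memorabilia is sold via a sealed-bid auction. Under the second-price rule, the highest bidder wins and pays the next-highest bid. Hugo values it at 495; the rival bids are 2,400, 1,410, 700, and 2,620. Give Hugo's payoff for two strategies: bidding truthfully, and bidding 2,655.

(a) 0  (b) -2,125

The highest competing bid is 2,620.
Bidding truthfully at 495: the top bid is 2,620 (a rival), so Hugo loses. Payoff = 0.
Bidding 2,655: Hugo has the top bid, wins, and pays the second-highest bid 2,620. Payoff = 495 − 2,620 = -2,125.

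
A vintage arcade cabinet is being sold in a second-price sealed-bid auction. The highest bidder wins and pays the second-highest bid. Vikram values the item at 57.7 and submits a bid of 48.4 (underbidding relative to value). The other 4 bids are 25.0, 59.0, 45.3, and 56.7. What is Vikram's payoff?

0.0

Highest competing bid: 59.0.
Vikram's bid 48.4 is not the highest, so Vikram loses, pays nothing, and earns zero payoff.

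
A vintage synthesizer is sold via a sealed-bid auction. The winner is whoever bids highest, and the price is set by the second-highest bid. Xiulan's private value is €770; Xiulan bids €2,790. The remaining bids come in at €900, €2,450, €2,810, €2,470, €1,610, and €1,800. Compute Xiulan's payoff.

Xiulan's payoff: €0.

Highest competing bid: €2,810.
Xiulan's bid €2,790 is not the highest, so Xiulan loses, pays nothing, and earns zero payoff.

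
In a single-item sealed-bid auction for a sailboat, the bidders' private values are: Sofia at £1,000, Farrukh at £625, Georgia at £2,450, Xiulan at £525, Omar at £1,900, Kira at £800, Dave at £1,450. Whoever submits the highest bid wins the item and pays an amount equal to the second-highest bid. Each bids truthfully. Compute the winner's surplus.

Bids in descending order: Georgia £2,450 > Omar £1,900 > Dave £1,450 > Sofia £1,000 > Kira £800 > Farrukh £625 > Xiulan £525.
Georgia wins with the top bid and pays the second-highest, £1,900.
Surplus = £2,450 − £1,900 = £550.

Surplus = £550.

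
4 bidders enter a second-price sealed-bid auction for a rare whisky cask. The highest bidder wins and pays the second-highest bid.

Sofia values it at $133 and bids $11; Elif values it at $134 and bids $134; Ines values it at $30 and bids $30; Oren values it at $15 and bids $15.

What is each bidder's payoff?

Sofia $0, Elif $104, Ines $0, Oren $0.

Sorted high to low: Elif $134; Ines $30; Oren $15; Sofia $11.
Elif has the top bid and wins; the price is the second-highest bid, $30.
Elif's payoff = $134 − $30 = $104. All other bidders lose, so their payoff is 0.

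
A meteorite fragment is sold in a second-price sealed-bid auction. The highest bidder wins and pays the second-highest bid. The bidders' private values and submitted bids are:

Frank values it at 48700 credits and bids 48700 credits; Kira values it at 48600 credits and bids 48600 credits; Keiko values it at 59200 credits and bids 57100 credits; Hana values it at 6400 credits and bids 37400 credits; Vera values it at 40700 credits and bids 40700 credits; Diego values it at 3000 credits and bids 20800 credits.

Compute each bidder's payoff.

Payoffs: Frank 0 credits, Kira 0 credits, Keiko 10500 credits, Hana 0 credits, Vera 0 credits, Diego 0 credits.

Bids in descending order: Keiko 57100 credits, then Frank 48700 credits, then Kira 48600 credits, then Vera 40700 credits, then Hana 37400 credits, then Diego 20800 credits.
Keiko has the top bid and wins; the price is the second-highest bid, 48700 credits.
Keiko's payoff = 59200 credits − 48700 credits = 10500 credits. All other bidders lose, so their payoff is 0.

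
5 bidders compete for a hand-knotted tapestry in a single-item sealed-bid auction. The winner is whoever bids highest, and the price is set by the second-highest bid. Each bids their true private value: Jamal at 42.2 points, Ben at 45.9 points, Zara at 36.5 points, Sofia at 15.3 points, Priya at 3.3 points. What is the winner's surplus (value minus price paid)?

Sorted high to low: Ben 45.9 points, then Jamal 42.2 points, then Zara 36.5 points, then Sofia 15.3 points, then Priya 3.3 points.
Ben wins with the top bid and pays the second-highest, 42.2 points.
Surplus = 45.9 points − 42.2 points = 3.7 points.

Winner's surplus: 3.7 points.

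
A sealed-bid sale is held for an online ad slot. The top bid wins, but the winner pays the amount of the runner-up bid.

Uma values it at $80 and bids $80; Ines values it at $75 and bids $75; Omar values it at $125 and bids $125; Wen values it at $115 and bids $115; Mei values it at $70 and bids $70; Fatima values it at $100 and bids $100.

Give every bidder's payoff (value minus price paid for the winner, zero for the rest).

Bids in descending order: Omar $125 > Wen $115 > Fatima $100 > Uma $80 > Ines $75 > Mei $70.
Omar has the top bid and wins; the price is the second-highest bid, $115.
Omar's payoff = $125 − $115 = $10. All other bidders lose, so their payoff is 0.

Payoffs: Uma $0, Ines $0, Omar $10, Wen $0, Mei $0, Fatima $0.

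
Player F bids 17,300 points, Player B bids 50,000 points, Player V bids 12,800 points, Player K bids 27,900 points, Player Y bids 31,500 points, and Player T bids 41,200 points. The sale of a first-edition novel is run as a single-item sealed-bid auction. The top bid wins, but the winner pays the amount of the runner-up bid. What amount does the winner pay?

Ordered from highest: Player B 50,000 points, then Player T 41,200 points, then Player Y 31,500 points, then Player K 27,900 points, then Player F 17,300 points, then Player V 12,800 points.
Player B has the highest bid, so Player B wins.
The second-highest bid is 41,200 points, so that is what Player B pays.

The winner pays 41,200 points.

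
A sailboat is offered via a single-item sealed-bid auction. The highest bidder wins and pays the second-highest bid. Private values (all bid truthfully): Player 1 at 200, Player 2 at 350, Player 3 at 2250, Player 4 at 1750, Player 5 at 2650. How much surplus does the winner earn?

Surplus = 400.

Sorted high to low: Player 5 2650; Player 3 2250; Player 4 1750; Player 2 350; Player 1 200.
Player 5 wins with the top bid and pays the second-highest, 2250.
Surplus = 2650 − 2250 = 400.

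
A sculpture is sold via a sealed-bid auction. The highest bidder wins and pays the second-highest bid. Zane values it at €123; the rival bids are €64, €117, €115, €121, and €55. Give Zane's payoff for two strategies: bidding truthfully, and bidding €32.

Truthful: €2; alternative: €0.

The highest competing bid is €121.
Bidding truthfully at €123: Zane has the top bid, wins, and pays the second-highest bid €121. Payoff = €123 − €121 = €2.
Bidding €32: the top bid is €121 (a rival), so Zane loses. Payoff = €0.
Deviating from a truthful bid can only lose payoff in a second-price auction — never gain.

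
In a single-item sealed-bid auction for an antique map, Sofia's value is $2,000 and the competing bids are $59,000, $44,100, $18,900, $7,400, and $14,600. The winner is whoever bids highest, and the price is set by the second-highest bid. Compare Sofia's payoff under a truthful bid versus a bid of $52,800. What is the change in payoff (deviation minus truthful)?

Payoff change: $0.

The highest competing bid is $59,000.
Bidding truthfully at $2,000: the top bid is $59,000 (a rival), so Sofia loses. Payoff = $0.
Bidding $52,800: the top bid is $59,000 (a rival), so Sofia loses. Payoff = $0.
Change = $0 − $0 = $0.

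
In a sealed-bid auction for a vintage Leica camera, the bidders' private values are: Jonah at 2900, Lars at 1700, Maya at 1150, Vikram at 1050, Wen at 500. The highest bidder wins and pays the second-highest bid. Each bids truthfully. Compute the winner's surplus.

Sorted high to low: Jonah 2900, then Lars 1700, then Maya 1150, then Vikram 1050, then Wen 500.
Jonah wins with the top bid and pays the second-highest, 1700.
Surplus = 2900 − 1700 = 1200.

1200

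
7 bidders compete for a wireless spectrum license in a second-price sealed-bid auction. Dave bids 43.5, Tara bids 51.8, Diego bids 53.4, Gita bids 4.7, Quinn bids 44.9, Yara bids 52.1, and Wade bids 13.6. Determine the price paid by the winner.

Price paid: 52.1.

Ranking the bids: Diego 53.4 > Yara 52.1 > Tara 51.8 > Quinn 44.9 > Dave 43.5 > Wade 13.6 > Gita 4.7.
Diego has the highest bid, so Diego wins.
The second-highest bid is 52.1, so that is what Diego pays.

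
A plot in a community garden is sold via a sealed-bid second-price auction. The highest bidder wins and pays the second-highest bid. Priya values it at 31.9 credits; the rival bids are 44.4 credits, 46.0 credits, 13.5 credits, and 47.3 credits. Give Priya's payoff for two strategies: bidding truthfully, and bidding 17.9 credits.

(a) 0.0 credits  (b) 0.0 credits

The highest competing bid is 47.3 credits.
Bidding truthfully at 31.9 credits: the top bid is 47.3 credits (a rival), so Priya loses. Payoff = 0.0 credits.
Bidding 17.9 credits: the top bid is 47.3 credits (a rival), so Priya loses. Payoff = 0.0 credits.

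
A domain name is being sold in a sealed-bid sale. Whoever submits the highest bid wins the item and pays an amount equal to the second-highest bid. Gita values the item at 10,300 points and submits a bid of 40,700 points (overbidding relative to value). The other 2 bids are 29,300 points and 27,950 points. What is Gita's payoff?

-19,000 points

Highest competing bid: 29,300 points.
Gita's bid 40,700 points is the highest overall, so Gita wins and pays the second-highest bid, 29,300 points.
Payoff = value − price = 10,300 points − 29,300 points = -19,000 points.
Overbidding won the item at a price above value — truthful bidding would have avoided this loss.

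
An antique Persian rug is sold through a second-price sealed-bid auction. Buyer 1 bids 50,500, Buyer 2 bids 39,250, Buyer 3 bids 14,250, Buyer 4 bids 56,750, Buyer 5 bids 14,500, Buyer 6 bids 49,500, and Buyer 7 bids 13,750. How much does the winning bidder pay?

Bids in descending order: Buyer 4 56,750; Buyer 1 50,500; Buyer 6 49,500; Buyer 2 39,250; Buyer 5 14,500; Buyer 3 14,250; Buyer 7 13,750.
Buyer 4 has the highest bid, so Buyer 4 wins.
The second-highest bid is 50,500, so that is what Buyer 4 pays.

The winner pays 50,500.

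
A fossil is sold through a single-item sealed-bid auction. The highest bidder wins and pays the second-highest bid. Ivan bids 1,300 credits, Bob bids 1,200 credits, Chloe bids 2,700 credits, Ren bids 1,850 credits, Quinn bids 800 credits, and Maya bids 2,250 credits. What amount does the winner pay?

The winner pays 2,250 credits.

Ranking the bids: Chloe 2,700 credits > Maya 2,250 credits > Ren 1,850 credits > Ivan 1,300 credits > Bob 1,200 credits > Quinn 800 credits.
Chloe has the highest bid, so Chloe wins.
The second-highest bid is 2,250 credits, so that is what Chloe pays.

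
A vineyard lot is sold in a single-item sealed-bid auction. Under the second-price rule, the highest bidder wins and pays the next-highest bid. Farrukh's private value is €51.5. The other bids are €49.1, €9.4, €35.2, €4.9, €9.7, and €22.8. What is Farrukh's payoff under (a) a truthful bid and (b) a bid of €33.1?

The highest competing bid is €49.1.
Bidding truthfully at €51.5: Farrukh has the top bid, wins, and pays the second-highest bid €49.1. Payoff = €51.5 − €49.1 = €2.4.
Bidding €33.1: the top bid is €49.1 (a rival), so Farrukh loses. Payoff = €0.0.

Truthful: €2.4; alternative: €0.0.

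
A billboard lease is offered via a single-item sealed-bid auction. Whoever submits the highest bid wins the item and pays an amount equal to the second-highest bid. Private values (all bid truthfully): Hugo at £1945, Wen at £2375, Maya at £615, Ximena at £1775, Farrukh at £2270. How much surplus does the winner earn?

Winner's surplus: £105.

Ranking the bids: Wen £2375; Farrukh £2270; Hugo £1945; Ximena £1775; Maya £615.
Wen wins with the top bid and pays the second-highest, £2270.
Surplus = £2375 − £2270 = £105.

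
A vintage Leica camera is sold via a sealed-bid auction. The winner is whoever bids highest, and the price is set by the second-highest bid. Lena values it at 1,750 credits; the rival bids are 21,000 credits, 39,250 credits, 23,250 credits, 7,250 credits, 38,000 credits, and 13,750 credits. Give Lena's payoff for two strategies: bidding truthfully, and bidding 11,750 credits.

Truthful: 0 credits; alternative: 0 credits.

The highest competing bid is 39,250 credits.
Bidding truthfully at 1,750 credits: the top bid is 39,250 credits (a rival), so Lena loses. Payoff = 0 credits.
Bidding 11,750 credits: the top bid is 39,250 credits (a rival), so Lena loses. Payoff = 0 credits.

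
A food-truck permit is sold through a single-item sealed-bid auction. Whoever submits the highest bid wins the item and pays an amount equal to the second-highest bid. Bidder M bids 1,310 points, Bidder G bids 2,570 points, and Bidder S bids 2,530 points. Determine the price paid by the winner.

Bids in descending order: Bidder G 2,570 points, then Bidder S 2,530 points, then Bidder M 1,310 points.
Bidder G has the highest bid, so Bidder G wins.
The second-highest bid is 2,530 points, so that is what Bidder G pays.

The winner pays 2,530 points.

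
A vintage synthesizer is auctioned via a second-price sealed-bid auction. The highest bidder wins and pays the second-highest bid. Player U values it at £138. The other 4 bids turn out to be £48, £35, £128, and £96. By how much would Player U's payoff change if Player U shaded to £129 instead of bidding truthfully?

The highest competing bid is £128.
Bidding truthfully at £138: Player U has the top bid, wins, and pays the second-highest bid £128. Payoff = £138 − £128 = £10.
Bidding £129: Player U has the top bid, wins, and pays the second-highest bid £128. Payoff = £138 − £128 = £10.
Change = £10 − £10 = £0.

Payoff change: £0.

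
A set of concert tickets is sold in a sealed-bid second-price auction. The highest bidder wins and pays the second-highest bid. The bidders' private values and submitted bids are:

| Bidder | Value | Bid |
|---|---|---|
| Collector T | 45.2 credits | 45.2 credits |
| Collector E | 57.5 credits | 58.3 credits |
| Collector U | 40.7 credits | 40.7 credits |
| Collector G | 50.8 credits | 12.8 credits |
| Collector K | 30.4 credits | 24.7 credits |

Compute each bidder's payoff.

Collector T 0.0 credits, Collector E 12.3 credits, Collector U 0.0 credits, Collector G 0.0 credits, Collector K 0.0 credits.

Ranking the bids: Collector E 58.3 credits, then Collector T 45.2 credits, then Collector U 40.7 credits, then Collector K 24.7 credits, then Collector G 12.8 credits.
Collector E has the top bid and wins; the price is the second-highest bid, 45.2 credits.
Collector E's payoff = 57.5 credits − 45.2 credits = 12.3 credits. All other bidders lose, so their payoff is 0.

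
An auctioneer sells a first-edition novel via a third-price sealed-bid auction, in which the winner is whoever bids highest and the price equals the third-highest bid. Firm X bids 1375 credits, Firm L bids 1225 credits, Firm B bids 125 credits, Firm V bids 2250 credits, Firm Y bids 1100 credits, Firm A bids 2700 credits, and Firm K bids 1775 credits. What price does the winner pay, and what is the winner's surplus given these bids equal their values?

Price 1775 credits; surplus 925 credits.

Sorted high to low: Firm A 2700 credits > Firm V 2250 credits > Firm K 1775 credits > Firm X 1375 credits > Firm L 1225 credits > Firm Y 1100 credits > Firm B 125 credits.
Firm A is the highest bidder, so Firm A wins.
Under the third-price rule, the price is the third-highest bid: 1775 credits.
Surplus = 2700 credits − 1775 credits = 925 credits.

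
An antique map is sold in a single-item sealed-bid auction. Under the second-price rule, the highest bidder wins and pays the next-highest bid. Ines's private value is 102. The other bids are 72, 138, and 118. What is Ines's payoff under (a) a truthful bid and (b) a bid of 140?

The highest competing bid is 138.
Bidding truthfully at 102: the top bid is 138 (a rival), so Ines loses. Payoff = 0.
Bidding 140: Ines has the top bid, wins, and pays the second-highest bid 138. Payoff = 102 − 138 = -36.

Truthful: 0; alternative: -36.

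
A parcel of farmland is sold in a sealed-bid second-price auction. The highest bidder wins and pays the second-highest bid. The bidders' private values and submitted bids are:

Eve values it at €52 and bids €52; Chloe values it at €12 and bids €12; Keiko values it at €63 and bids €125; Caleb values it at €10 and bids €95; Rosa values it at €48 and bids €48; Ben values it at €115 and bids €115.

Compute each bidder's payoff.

Eve €0, Chloe €0, Keiko -€52, Caleb €0, Rosa €0, Ben €0.

Bids in descending order: Keiko €125, then Ben €115, then Caleb €95, then Eve €52, then Rosa €48, then Chloe €12.
Keiko has the top bid and wins; the price is the second-highest bid, €115.
Keiko's payoff = €63 − €115 = -€52. All other bidders lose, so their payoff is 0.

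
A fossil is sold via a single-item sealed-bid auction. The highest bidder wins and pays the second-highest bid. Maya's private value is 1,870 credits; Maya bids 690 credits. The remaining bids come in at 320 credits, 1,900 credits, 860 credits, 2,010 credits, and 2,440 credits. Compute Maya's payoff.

0 credits

Highest competing bid: 2,440 credits.
Maya's bid 690 credits is not the highest, so Maya loses, pays nothing, and earns zero payoff.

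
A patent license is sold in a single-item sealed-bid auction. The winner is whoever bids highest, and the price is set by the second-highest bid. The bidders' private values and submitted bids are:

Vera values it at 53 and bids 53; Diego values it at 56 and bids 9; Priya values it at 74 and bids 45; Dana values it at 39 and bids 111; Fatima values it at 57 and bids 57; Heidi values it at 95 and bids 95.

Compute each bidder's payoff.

Payoffs: Vera 0, Diego 0, Priya 0, Dana -56, Fatima 0, Heidi 0.

Sorted high to low: Dana 111 > Heidi 95 > Fatima 57 > Vera 53 > Priya 45 > Diego 9.
Dana has the top bid and wins; the price is the second-highest bid, 95.
Dana's payoff = 39 − 95 = -56. All other bidders lose, so their payoff is 0.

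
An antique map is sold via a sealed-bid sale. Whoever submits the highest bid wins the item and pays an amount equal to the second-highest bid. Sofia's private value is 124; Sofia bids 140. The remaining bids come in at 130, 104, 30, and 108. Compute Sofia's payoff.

Highest competing bid: 130.
Sofia's bid 140 is the highest overall, so Sofia wins and pays the second-highest bid, 130.
Payoff = value − price = 124 − 130 = -6.

Sofia's payoff: -6.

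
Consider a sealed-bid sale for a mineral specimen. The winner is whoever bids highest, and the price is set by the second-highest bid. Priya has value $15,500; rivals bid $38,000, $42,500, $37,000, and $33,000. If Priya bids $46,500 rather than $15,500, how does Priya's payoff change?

The highest competing bid is $42,500.
Bidding truthfully at $15,500: the top bid is $42,500 (a rival), so Priya loses. Payoff = $0.
Bidding $46,500: Priya has the top bid, wins, and pays the second-highest bid $42,500. Payoff = $15,500 − $42,500 = -$27,000.
Change = -$27,000 − $0 = -$27,000.
Deviating from a truthful bid can only lose payoff in a second-price auction — never gain.

-$27,000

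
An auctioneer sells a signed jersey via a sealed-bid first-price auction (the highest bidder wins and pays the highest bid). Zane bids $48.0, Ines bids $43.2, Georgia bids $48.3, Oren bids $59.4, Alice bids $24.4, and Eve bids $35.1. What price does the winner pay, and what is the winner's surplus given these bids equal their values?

Sorted high to low: Oren $59.4; Georgia $48.3; Zane $48.0; Ines $43.2; Eve $35.1; Alice $24.4.
Oren is the highest bidder, so Oren wins.
Under the first-price rule, the price is the highest bid: $59.4.
Surplus = $59.4 − $59.4 = $0.0.

The winner pays $59.4 for a surplus of $0.0.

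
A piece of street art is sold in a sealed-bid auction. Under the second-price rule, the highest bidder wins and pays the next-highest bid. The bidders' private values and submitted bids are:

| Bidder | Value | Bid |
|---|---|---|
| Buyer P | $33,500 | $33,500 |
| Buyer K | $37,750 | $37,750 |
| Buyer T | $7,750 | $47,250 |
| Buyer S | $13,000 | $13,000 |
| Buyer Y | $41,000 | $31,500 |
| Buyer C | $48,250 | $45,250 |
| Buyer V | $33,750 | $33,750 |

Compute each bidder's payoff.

Payoffs: Buyer P $0, Buyer K $0, Buyer T -$37,500, Buyer S $0, Buyer Y $0, Buyer C $0, Buyer V $0.

Bids in descending order: Buyer T $47,250 > Buyer C $45,250 > Buyer K $37,750 > Buyer V $33,750 > Buyer P $33,500 > Buyer Y $31,500 > Buyer S $13,000.
Buyer T has the top bid and wins; the price is the second-highest bid, $45,250.
Buyer T's payoff = $7,750 − $45,250 = -$37,500. All other bidders lose, so their payoff is 0.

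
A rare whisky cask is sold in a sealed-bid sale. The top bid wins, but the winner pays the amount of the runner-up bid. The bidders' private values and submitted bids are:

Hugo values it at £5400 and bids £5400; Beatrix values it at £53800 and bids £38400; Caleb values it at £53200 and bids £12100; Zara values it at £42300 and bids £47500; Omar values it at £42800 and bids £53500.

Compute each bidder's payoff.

Ranking the bids: Omar £53500 > Zara £47500 > Beatrix £38400 > Caleb £12100 > Hugo £5400.
Omar has the top bid and wins; the price is the second-highest bid, £47500.
Omar's payoff = £42800 − £47500 = -£4700. All other bidders lose, so their payoff is 0.

Hugo £0, Beatrix £0, Caleb £0, Zara £0, Omar -£4700.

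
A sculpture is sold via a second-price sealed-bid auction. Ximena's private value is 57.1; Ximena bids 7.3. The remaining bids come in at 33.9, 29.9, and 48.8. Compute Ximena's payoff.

Payoff = 0.0.

Highest competing bid: 48.8.
Ximena's bid 7.3 is not the highest, so Ximena loses, pays nothing, and earns zero payoff.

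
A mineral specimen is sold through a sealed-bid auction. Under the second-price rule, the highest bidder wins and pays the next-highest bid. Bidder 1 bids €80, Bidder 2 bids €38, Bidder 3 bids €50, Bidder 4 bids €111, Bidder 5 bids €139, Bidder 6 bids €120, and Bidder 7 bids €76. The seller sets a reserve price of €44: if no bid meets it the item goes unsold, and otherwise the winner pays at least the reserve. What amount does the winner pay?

Price paid: €120.

Ordered from highest: Bidder 5 €139 > Bidder 6 €120 > Bidder 4 €111 > Bidder 1 €80 > Bidder 7 €76 > Bidder 3 €50 > Bidder 2 €38.
Bidder 5 has the highest bid, so Bidder 5 wins.
The second-highest bid is €120, which exceeds the reserve, so that sets the price.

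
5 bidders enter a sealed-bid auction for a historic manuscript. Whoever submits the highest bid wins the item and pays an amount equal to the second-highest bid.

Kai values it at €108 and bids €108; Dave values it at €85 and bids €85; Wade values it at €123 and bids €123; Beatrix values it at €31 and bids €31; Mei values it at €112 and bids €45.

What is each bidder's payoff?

Ranking the bids: Wade €123, then Kai €108, then Dave €85, then Mei €45, then Beatrix €31.
Wade has the top bid and wins; the price is the second-highest bid, €108.
Wade's payoff = €123 − €108 = €15. All other bidders lose, so their payoff is 0.

Payoffs: Kai €0, Dave €0, Wade €15, Beatrix €0, Mei €0.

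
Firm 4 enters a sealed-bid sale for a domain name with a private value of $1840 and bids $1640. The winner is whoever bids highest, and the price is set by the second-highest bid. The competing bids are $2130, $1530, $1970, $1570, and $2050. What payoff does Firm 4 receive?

Highest competing bid: $2130.
Firm 4's bid $1640 is not the highest, so Firm 4 loses, pays nothing, and earns zero payoff.

$0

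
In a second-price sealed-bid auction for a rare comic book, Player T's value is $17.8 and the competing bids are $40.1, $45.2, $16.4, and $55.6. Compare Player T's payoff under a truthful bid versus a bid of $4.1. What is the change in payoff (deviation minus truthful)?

$0.0

The highest competing bid is $55.6.
Bidding truthfully at $17.8: the top bid is $55.6 (a rival), so Player T loses. Payoff = $0.0.
Bidding $4.1: the top bid is $55.6 (a rival), so Player T loses. Payoff = $0.0.
Change = $0.0 − $0.0 = $0.0.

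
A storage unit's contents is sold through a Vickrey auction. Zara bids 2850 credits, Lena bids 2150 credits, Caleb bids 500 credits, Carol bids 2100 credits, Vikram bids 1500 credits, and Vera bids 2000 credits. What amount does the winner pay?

Ranking the bids: Zara 2850 credits, then Lena 2150 credits, then Carol 2100 credits, then Vera 2000 credits, then Vikram 1500 credits, then Caleb 500 credits.
Zara has the highest bid, so Zara wins.
The second-highest bid is 2150 credits, so that is what Zara pays.

The winner pays 2150 credits.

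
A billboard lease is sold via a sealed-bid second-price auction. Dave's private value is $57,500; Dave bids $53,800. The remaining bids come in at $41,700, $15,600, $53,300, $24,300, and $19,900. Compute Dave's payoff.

Payoff = $4,200.

Highest competing bid: $53,300.
Dave's bid $53,800 is the highest overall, so Dave wins and pays the second-highest bid, $53,300.
Payoff = value − price = $57,500 − $53,300 = $4,200.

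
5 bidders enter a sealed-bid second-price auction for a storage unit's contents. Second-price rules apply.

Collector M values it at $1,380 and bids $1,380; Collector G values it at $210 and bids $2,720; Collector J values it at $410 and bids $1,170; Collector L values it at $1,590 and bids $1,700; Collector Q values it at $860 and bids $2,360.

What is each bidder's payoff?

Ranking the bids: Collector G $2,720; Collector Q $2,360; Collector L $1,700; Collector M $1,380; Collector J $1,170.
Collector G has the top bid and wins; the price is the second-highest bid, $2,360.
Collector G's payoff = $210 − $2,360 = -$2,150. All other bidders lose, so their payoff is 0.

Payoffs: Collector M $0, Collector G -$2,150, Collector J $0, Collector L $0, Collector Q $0.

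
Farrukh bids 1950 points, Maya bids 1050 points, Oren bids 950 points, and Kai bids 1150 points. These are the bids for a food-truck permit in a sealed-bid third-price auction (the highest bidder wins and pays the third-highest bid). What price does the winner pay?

The winner pays 1050 points.

Ranking the bids: Farrukh 1950 points > Kai 1150 points > Maya 1050 points > Oren 950 points.
Farrukh is the highest bidder, so Farrukh wins.
Under the third-price rule, the price is the third-highest bid: 1050 points.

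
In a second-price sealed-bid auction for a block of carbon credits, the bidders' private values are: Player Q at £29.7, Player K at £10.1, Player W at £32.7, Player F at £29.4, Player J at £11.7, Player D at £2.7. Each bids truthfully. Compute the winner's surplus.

£3.0

Ranking the bids: Player W £32.7; Player Q £29.7; Player F £29.4; Player J £11.7; Player K £10.1; Player D £2.7.
Player W wins with the top bid and pays the second-highest, £29.7.
Surplus = £32.7 − £29.7 = £3.0.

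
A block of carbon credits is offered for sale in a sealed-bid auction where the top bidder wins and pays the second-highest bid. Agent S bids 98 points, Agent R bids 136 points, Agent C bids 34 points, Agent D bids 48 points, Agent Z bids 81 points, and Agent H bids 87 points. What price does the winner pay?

The winner pays 98 points.

Ranking the bids: Agent R 136 points; Agent S 98 points; Agent H 87 points; Agent Z 81 points; Agent D 48 points; Agent C 34 points.
Agent R is the highest bidder, so Agent R wins.
Under the second-price rule, the price is the second-highest bid: 98 points.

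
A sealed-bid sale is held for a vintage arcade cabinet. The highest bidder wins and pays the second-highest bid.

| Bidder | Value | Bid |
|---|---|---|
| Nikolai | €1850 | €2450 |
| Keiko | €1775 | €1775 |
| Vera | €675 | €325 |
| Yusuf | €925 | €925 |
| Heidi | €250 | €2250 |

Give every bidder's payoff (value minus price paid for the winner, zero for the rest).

Nikolai -€400, Keiko €0, Vera €0, Yusuf €0, Heidi €0.

Ranking the bids: Nikolai €2450, then Heidi €2250, then Keiko €1775, then Yusuf €925, then Vera €325.
Nikolai has the top bid and wins; the price is the second-highest bid, €2250.
Nikolai's payoff = €1850 − €2250 = -€400. All other bidders lose, so their payoff is 0.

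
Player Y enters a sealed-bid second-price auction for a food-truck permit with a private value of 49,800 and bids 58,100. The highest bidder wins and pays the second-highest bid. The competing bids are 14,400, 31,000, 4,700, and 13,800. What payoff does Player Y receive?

Highest competing bid: 31,000.
Player Y's bid 58,100 is the highest overall, so Player Y wins and pays the second-highest bid, 31,000.
Payoff = value − price = 49,800 − 31,000 = 18,800.

18,800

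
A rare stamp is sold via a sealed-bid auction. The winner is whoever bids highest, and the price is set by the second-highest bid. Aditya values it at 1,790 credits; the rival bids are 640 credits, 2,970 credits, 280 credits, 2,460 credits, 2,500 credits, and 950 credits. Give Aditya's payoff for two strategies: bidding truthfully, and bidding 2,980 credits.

Truthful: 0 credits; alternative: -1,180 credits.

The highest competing bid is 2,970 credits.
Bidding truthfully at 1,790 credits: the top bid is 2,970 credits (a rival), so Aditya loses. Payoff = 0 credits.
Bidding 2,980 credits: Aditya has the top bid, wins, and pays the second-highest bid 2,970 credits. Payoff = 1,790 credits − 2,970 credits = -1,180 credits.
This is the dominant-strategy logic: truthful bidding weakly beats any alternative.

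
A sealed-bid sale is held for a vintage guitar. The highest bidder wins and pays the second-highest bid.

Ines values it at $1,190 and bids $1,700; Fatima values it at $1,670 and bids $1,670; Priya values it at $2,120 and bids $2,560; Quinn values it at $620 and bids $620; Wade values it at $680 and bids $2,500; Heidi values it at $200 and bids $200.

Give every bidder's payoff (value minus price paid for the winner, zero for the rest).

Payoffs: Ines $0, Fatima $0, Priya -$380, Quinn $0, Wade $0, Heidi $0.

Ordered from highest: Priya $2,560; Wade $2,500; Ines $1,700; Fatima $1,670; Quinn $620; Heidi $200.
Priya has the top bid and wins; the price is the second-highest bid, $2,500.
Priya's payoff = $2,120 − $2,500 = -$380. All other bidders lose, so their payoff is 0.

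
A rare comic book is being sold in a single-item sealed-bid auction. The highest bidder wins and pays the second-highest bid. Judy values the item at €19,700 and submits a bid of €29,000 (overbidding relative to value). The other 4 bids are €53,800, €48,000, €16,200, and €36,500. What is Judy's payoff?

Judy's payoff: €0.

Highest competing bid: €53,800.
Judy's bid €29,000 is not the highest, so Judy loses, pays nothing, and earns zero payoff.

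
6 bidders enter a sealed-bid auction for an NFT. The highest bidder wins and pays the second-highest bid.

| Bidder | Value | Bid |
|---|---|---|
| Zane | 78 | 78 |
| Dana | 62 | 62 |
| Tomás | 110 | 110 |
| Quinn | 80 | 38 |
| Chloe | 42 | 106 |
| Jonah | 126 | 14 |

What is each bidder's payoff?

Ranking the bids: Tomás 110, then Chloe 106, then Zane 78, then Dana 62, then Quinn 38, then Jonah 14.
Tomás has the top bid and wins; the price is the second-highest bid, 106.
Tomás's payoff = 110 − 106 = 4. All other bidders lose, so their payoff is 0.

Payoffs: Zane 0, Dana 0, Tomás 4, Quinn 0, Chloe 0, Jonah 0.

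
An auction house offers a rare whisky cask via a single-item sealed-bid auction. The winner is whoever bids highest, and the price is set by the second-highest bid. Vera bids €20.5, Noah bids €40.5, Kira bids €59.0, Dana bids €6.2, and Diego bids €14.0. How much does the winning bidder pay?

€40.5

Sorted high to low: Kira €59.0; Noah €40.5; Vera €20.5; Diego €14.0; Dana €6.2.
Kira has the highest bid, so Kira wins.
The second-highest bid is €40.5, so that is what Kira pays.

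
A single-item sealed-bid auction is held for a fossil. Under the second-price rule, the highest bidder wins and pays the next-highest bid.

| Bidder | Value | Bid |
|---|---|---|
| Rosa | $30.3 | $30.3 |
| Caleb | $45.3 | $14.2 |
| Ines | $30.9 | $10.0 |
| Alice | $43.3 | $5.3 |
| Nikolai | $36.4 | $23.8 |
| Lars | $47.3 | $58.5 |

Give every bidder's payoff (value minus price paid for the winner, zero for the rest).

Rosa $0.0, Caleb $0.0, Ines $0.0, Alice $0.0, Nikolai $0.0, Lars $17.0.

Ordered from highest: Lars $58.5; Rosa $30.3; Nikolai $23.8; Caleb $14.2; Ines $10.0; Alice $5.3.
Lars has the top bid and wins; the price is the second-highest bid, $30.3.
Lars's payoff = $47.3 − $30.3 = $17.0. All other bidders lose, so their payoff is 0.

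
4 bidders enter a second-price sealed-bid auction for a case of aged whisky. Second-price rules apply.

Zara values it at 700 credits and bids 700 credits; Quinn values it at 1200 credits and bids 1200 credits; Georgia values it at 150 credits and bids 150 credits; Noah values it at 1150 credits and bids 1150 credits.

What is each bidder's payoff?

Payoffs: Zara 0 credits, Quinn 50 credits, Georgia 0 credits, Noah 0 credits.

Ordered from highest: Quinn 1200 credits, then Noah 1150 credits, then Zara 700 credits, then Georgia 150 credits.
Quinn has the top bid and wins; the price is the second-highest bid, 1150 credits.
Quinn's payoff = 1200 credits − 1150 credits = 50 credits. All other bidders lose, so their payoff is 0.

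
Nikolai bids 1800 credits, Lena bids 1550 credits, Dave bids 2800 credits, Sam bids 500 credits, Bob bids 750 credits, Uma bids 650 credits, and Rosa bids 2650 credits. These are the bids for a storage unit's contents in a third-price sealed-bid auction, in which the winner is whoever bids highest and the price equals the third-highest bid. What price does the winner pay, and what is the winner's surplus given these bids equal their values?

Price 1800 credits; surplus 1000 credits.

Ranking the bids: Dave 2800 credits > Rosa 2650 credits > Nikolai 1800 credits > Lena 1550 credits > Bob 750 credits > Uma 650 credits > Sam 500 credits.
Dave is the highest bidder, so Dave wins.
Under the third-price rule, the price is the third-highest bid: 1800 credits.
Surplus = 2800 credits − 1800 credits = 1000 credits.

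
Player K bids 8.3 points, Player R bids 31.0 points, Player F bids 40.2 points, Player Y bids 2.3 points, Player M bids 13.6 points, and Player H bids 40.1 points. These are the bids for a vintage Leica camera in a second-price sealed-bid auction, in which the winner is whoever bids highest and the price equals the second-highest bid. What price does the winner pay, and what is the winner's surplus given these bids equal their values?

Bids in descending order: Player F 40.2 points, then Player H 40.1 points, then Player R 31.0 points, then Player M 13.6 points, then Player K 8.3 points, then Player Y 2.3 points.
Player F is the highest bidder, so Player F wins.
Under the second-price rule, the price is the second-highest bid: 40.1 points.
Surplus = 40.2 points − 40.1 points = 0.1 points.

Price 40.1 points; surplus 0.1 points.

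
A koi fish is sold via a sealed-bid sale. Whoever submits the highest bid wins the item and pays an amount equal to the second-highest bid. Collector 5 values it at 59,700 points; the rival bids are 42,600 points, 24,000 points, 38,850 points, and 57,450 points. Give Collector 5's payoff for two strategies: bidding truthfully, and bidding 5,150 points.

The highest competing bid is 57,450 points.
Bidding truthfully at 59,700 points: Collector 5 has the top bid, wins, and pays the second-highest bid 57,450 points. Payoff = 59,700 points − 57,450 points = 2,250 points.
Bidding 5,150 points: the top bid is 57,450 points (a rival), so Collector 5 loses. Payoff = 0 points.
Deviating from a truthful bid can only lose payoff in a second-price auction — never gain.

Truthful: 2,250 points; alternative: 0 points.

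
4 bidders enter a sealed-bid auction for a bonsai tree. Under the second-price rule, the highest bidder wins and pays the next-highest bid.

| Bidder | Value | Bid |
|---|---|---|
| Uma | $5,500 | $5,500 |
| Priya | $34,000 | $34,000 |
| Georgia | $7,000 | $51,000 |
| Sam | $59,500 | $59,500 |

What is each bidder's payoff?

Uma $0, Priya $0, Georgia $0, Sam $8,500.

Bids in descending order: Sam $59,500 > Georgia $51,000 > Priya $34,000 > Uma $5,500.
Sam has the top bid and wins; the price is the second-highest bid, $51,000.
Sam's payoff = $59,500 − $51,000 = $8,500. All other bidders lose, so their payoff is 0.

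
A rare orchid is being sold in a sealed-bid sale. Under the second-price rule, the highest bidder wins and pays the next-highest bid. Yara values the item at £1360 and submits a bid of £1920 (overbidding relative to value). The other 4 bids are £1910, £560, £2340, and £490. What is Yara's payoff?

Highest competing bid: £2340.
Yara's bid £1920 is not the highest, so Yara loses, pays nothing, and earns zero payoff.

£0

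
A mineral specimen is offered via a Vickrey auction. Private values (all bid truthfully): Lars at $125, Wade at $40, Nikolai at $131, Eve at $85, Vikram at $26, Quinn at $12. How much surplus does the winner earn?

$6

Sorted high to low: Nikolai $131, then Lars $125, then Eve $85, then Wade $40, then Vikram $26, then Quinn $12.
Nikolai wins with the top bid and pays the second-highest, $125.
Surplus = $131 − $125 = $6.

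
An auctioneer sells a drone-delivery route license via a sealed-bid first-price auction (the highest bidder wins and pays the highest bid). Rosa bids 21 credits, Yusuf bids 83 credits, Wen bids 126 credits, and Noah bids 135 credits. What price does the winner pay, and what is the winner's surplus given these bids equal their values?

Sorted high to low: Noah 135 credits; Wen 126 credits; Yusuf 83 credits; Rosa 21 credits.
Noah is the highest bidder, so Noah wins.
Under the first-price rule, the price is the highest bid: 135 credits.
Surplus = 135 credits − 135 credits = 0 credits.

Price 135 credits; surplus 0 credits.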